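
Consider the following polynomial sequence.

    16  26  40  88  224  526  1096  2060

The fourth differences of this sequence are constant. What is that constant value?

D1: 10, 14, 48, 136, 302, 570, 964
D2: 4, 34, 88, 166, 268, 394
D3: 30, 54, 78, 102, 126
D4: 24, 24, 24, 24

24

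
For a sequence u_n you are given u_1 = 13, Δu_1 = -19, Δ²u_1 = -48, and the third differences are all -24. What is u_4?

-212

Build the table forward from the leading diagonal:
Δ³: -24, -24, -24, -24
Δ²: -48, -72, -96, -120
Δ: -19, -67, -139, -235
u: 13, -6, -73, -212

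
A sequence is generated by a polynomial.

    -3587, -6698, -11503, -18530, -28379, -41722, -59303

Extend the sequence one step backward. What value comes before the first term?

D1: -3111, -4805, -7027, -9849, -13343, -17581
D2: -1694, -2222, -2822, -3494, -4238
D3: -528, -600, -672, -744
D4: -72, -72, -72
The fourth differences are constant at -72.
Work back: -528 + 72 = -456;  -1694 + 456 = -1238;  -3111 + 1238 = -1873;  -3587 + 1873 = -1714

-1714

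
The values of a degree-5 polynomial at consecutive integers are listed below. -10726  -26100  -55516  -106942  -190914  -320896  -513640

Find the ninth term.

Δ: -15374 , -29416 , -51426 , -83972 , -129982 , -192744
Δ²: -14042 , -22010 , -32546 , -46010 , -62762
Δ³: -7968 , -10536 , -13464 , -16752
Δ⁴: -2568 , -2928 , -3288
Δ⁵: -360 , -360
Fifth differences constant at -360.
-3288 − 360 = -3648;  -16752 − 3648 = -20400;  -62762 − 20400 = -83162;  -192744 − 83162 = -275906;  -513640 − 275906 = -789546
-3648 − 360 = -4008;  -20400 − 4008 = -24408;  -83162 − 24408 = -107570;  -275906 − 107570 = -383476;  -789546 − 383476 = -1173022

-1173022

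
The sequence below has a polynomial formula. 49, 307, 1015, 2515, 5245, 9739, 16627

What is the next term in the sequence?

26635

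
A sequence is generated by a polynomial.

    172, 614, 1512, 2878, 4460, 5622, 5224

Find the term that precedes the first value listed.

30

D1: 442  898  1366  1582  1162  -398
D2: 456  468  216  -420  -1560
D3: 12  -252  -636  -1140
D4: -264  -384  -504
D5: -120  -120
The fifth differences are constant at -120.
Work back: -264 + 120 = -144;  12 + 144 = 156;  456 − 156 = 300;  442 − 300 = 142;  172 − 142 = 30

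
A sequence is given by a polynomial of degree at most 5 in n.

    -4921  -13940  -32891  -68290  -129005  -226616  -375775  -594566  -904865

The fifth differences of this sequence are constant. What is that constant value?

First differences: -9019, -18951, -35399, -60715, -97611, -149159, -218791, -310299
Second differences: -9932, -16448, -25316, -36896, -51548, -69632, -91508
Third differences: -6516, -8868, -11580, -14652, -18084, -21876
Fourth differences: -2352, -2712, -3072, -3432, -3792
Fifth differences: -360, -360, -360, -360

-360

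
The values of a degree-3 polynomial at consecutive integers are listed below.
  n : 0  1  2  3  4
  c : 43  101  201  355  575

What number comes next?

873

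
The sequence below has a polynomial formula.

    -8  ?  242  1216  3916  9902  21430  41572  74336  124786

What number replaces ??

Using the last 8 terms:
Δ: 974  2700  5986  11528  20142  32764  50450
Δ²: 1726  3286  5542  8614  12622  17686
Δ³: 1560  2256  3072  4008  5064
Δ⁴: 696  816  936  1056
Δ⁵: 120  120  120
Constant fifth difference = 120.
Extend backward: 696 − 120 = 576;  1560 − 576 = 984;  1726 − 984 = 742;  974 − 742 = 232;  242 − 232 = 10

10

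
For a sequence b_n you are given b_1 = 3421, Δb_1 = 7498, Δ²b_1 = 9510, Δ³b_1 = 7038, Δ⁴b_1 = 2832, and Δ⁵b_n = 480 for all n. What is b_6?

Build the table forward from the leading diagonal:
Δ⁵: 480, 480, 480, 480, 480, 480
Δ⁴: 2832, 3312, 3792, 4272, 4752, 5232
Δ³: 7038, 9870, 13182, 16974, 21246, 25998
Δ²: 9510, 16548, 26418, 39600, 56574, 77820
Δ: 7498, 17008, 33556, 59974, 99574, 156148
b: 3421, 10919, 27927, 61483, 121457, 221031

221031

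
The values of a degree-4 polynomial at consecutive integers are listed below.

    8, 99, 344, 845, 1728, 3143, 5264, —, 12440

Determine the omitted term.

Using the first 7 terms:
D1: 91  245  501  883  1415  2121
D2: 154  256  382  532  706
D3: 102  126  150  174
D4: 24  24  24
Constant fourth difference = 24.
Extend forward: 174 + 24 = 198;  706 + 198 = 904;  2121 + 904 = 3025;  5264 + 3025 = 8289

8289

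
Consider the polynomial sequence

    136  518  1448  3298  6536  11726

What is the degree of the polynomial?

4

Δ: 382, 930, 1850, 3238, 5190
Δ²: 548, 920, 1388, 1952
Δ³: 372, 468, 564
Δ⁴: 96, 96
The fourth differences are constant, so the polynomial has degree 4.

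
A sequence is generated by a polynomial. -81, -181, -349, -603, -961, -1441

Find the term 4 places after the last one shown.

-4941

First differences: -100, -168, -254, -358, -480
Second differences: -68, -86, -104, -122
Third differences: -18, -18, -18
Constant third difference = -18, so extend:
-122 − 18 = -140;  -480 − 140 = -620;  -1441 − 620 = -2061
-140 − 18 = -158;  -620 − 158 = -778;  -2061 − 778 = -2839
-158 − 18 = -176;  -778 − 176 = -954;  -2839 − 954 = -3793
-176 − 18 = -194;  -954 − 194 = -1148;  -3793 − 1148 = -4941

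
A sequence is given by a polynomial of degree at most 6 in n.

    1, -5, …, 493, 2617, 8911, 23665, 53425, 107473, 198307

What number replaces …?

Using the last 7 terms:
Δ: 2124, 6294, 14754, 29760, 54048, 90834
Δ²: 4170, 8460, 15006, 24288, 36786
Δ³: 4290, 6546, 9282, 12498
Δ⁴: 2256, 2736, 3216
Δ⁵: 480, 480
Constant fifth difference = 480.
Extend backward: 2256 − 480 = 1776;  4290 − 1776 = 2514;  4170 − 2514 = 1656;  2124 − 1656 = 468;  493 − 468 = 25

25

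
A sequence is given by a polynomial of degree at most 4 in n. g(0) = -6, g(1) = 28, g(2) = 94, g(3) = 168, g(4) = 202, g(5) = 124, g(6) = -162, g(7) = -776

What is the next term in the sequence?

-1862

D1: 34, 66, 74, 34, -78, -286, -614
D2: 32, 8, -40, -112, -208, -328
D3: -24, -48, -72, -96, -120
D4: -24, -24, -24, -24
Constant fourth difference = -24, so extend:
-120 − 24 = -144;  -328 − 144 = -472;  -614 − 472 = -1086;  -776 − 1086 = -1862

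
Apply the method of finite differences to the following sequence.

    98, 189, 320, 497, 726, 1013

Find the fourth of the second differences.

58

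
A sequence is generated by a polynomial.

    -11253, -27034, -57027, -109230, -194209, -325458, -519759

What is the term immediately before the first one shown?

-15781, -29993, -52203, -84979, -131249, -194301
-14212, -22210, -32776, -46270, -63052
-7998, -10566, -13494, -16782
-2568, -2928, -3288
-360, -360
The fifth differences are constant at -360.
Work back: -2568 + 360 = -2208;  -7998 + 2208 = -5790;  -14212 + 5790 = -8422;  -15781 + 8422 = -7359;  -11253 + 7359 = -3894

-3894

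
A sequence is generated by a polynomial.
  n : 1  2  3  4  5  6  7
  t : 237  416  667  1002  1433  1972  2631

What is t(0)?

D1: 179, 251, 335, 431, 539, 659
D2: 72, 84, 96, 108, 120
D3: 12, 12, 12, 12
The third differences are constant at 12.
Work back: 72 − 12 = 60;  179 − 60 = 119;  237 − 119 = 118

118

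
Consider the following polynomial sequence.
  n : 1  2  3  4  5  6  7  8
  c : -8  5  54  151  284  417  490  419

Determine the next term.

96

13, 49, 97, 133, 133, 73, -71
36, 48, 36, 0, -60, -144
12, -12, -36, -60, -84
-24, -24, -24, -24
Fourth differences constant at -24.
-84 − 24 = -108;  -144 − 108 = -252;  -71 − 252 = -323;  419 − 323 = 96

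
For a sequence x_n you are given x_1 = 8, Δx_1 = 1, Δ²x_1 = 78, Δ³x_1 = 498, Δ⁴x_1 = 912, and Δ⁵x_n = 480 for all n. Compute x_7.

Build the table forward from the leading diagonal:
Δ⁵: 480, 480, 480, 480, 480, 480, 480
Δ⁴: 912, 1392, 1872, 2352, 2832, 3312, 3792
Δ³: 498, 1410, 2802, 4674, 7026, 9858, 13170
Δ²: 78, 576, 1986, 4788, 9462, 16488, 26346
Δ: 1, 79, 655, 2641, 7429, 16891, 33379
x: 8, 9, 88, 743, 3384, 10813, 27704

27704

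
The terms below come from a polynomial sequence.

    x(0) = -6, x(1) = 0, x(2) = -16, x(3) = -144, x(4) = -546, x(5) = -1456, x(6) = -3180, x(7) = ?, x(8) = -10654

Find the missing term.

-6096

Using the first 7 terms:
6, -16, -128, -402, -910, -1724
-22, -112, -274, -508, -814
-90, -162, -234, -306
-72, -72, -72
Constant fourth difference = -72.
Extend forward: -306 − 72 = -378;  -814 − 378 = -1192;  -1724 − 1192 = -2916;  -3180 − 2916 = -6096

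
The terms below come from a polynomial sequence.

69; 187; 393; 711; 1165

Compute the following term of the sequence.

1779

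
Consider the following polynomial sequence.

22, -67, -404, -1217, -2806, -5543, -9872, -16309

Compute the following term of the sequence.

-25442

-89 , -337 , -813 , -1589 , -2737 , -4329 , -6437
-248 , -476 , -776 , -1148 , -1592 , -2108
-228 , -300 , -372 , -444 , -516
-72 , -72 , -72 , -72
Constant fourth difference = -72, so extend:
-516 − 72 = -588;  -2108 − 588 = -2696;  -6437 − 2696 = -9133;  -16309 − 9133 = -25442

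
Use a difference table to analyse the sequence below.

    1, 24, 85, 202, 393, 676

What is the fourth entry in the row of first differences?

191

D1: 23, 61, 117, 191, 283
D2: 38, 56, 74, 92
D3: 18, 18, 18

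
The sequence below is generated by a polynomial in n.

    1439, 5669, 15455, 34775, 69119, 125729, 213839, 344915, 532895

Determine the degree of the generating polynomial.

5

Δ: 4230, 9786, 19320, 34344, 56610, 88110, 131076, 187980
Δ²: 5556, 9534, 15024, 22266, 31500, 42966, 56904
Δ³: 3978, 5490, 7242, 9234, 11466, 13938
Δ⁴: 1512, 1752, 1992, 2232, 2472
Δ⁵: 240, 240, 240, 240
The fifth differences are constant, so the polynomial has degree 5.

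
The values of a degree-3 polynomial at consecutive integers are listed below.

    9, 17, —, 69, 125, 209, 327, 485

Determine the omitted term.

Using the last 5 terms:
56  84  118  158
28  34  40
6  6
Constant third difference = 6.
Extend backward: 28 − 6 = 22;  56 − 22 = 34;  69 − 34 = 35

35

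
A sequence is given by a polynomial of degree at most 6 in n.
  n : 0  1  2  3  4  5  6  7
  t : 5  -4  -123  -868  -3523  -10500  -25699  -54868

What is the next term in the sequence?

-105963

First differences: -9, -119, -745, -2655, -6977, -15199, -29169
Second differences: -110, -626, -1910, -4322, -8222, -13970
Third differences: -516, -1284, -2412, -3900, -5748
Fourth differences: -768, -1128, -1488, -1848
Fifth differences: -360, -360, -360
Constant fifth difference = -360, so extend:
-1848 − 360 = -2208;  -5748 − 2208 = -7956;  -13970 − 7956 = -21926;  -29169 − 21926 = -51095;  -54868 − 51095 = -105963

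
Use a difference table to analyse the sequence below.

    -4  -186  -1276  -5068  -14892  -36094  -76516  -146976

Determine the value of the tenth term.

-439042

-182 , -1090 , -3792 , -9824 , -21202 , -40422 , -70460
-908 , -2702 , -6032 , -11378 , -19220 , -30038
-1794 , -3330 , -5346 , -7842 , -10818
-1536 , -2016 , -2496 , -2976
-480 , -480 , -480
Fifth differences constant at -480.
-2976 − 480 = -3456;  -10818 − 3456 = -14274;  -30038 − 14274 = -44312;  -70460 − 44312 = -114772;  -146976 − 114772 = -261748
-3456 − 480 = -3936;  -14274 − 3936 = -18210;  -44312 − 18210 = -62522;  -114772 − 62522 = -177294;  -261748 − 177294 = -439042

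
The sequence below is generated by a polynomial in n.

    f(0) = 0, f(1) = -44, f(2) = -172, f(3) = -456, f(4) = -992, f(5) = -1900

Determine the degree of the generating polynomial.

First differences: -44, -128, -284, -536, -908
Second differences: -84, -156, -252, -372
Third differences: -72, -96, -120
Fourth differences: -24, -24
The fourth differences are constant, so the polynomial has degree 4.

4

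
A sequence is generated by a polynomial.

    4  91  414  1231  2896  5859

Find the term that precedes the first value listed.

D1: 87  323  817  1665  2963
D2: 236  494  848  1298
D3: 258  354  450
D4: 96  96
The fourth differences are constant at 96.
Work back: 258 − 96 = 162;  236 − 162 = 74;  87 − 74 = 13;  4 − 13 = -9

-9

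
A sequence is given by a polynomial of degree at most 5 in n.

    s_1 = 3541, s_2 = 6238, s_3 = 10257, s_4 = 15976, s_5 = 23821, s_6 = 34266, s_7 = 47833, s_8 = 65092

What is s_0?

Δ: 2697  4019  5719  7845  10445  13567  17259
Δ²: 1322  1700  2126  2600  3122  3692
Δ³: 378  426  474  522  570
Δ⁴: 48  48  48  48
The fourth differences are constant at 48.
Work back: 378 − 48 = 330;  1322 − 330 = 992;  2697 − 992 = 1705;  3541 − 1705 = 1836

1836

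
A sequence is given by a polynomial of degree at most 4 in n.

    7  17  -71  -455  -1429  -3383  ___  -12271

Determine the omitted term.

-6803

Using the first 6 terms:
10, -88, -384, -974, -1954
-98, -296, -590, -980
-198, -294, -390
-96, -96
Constant fourth difference = -96.
Extend forward: -390 − 96 = -486;  -980 − 486 = -1466;  -1954 − 1466 = -3420;  -3383 − 3420 = -6803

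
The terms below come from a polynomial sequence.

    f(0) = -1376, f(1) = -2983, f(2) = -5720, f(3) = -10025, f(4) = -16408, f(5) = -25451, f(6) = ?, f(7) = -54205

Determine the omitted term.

-37808

Using the first 6 terms:
-1607, -2737, -4305, -6383, -9043
-1130, -1568, -2078, -2660
-438, -510, -582
-72, -72
Constant fourth difference = -72.
Extend forward: -582 − 72 = -654;  -2660 − 654 = -3314;  -9043 − 3314 = -12357;  -25451 − 12357 = -37808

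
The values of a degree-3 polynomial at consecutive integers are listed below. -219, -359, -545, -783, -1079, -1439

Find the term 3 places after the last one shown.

-2963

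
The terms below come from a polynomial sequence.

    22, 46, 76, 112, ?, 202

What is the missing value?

Using the first 4 terms:
24, 30, 36
6, 6
Constant second difference = 6.
Extend forward: 36 + 6 = 42;  112 + 42 = 154

154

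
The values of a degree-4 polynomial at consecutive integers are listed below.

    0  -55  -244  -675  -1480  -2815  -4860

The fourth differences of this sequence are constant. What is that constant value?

-24

First differences: -55, -189, -431, -805, -1335, -2045
Second differences: -134, -242, -374, -530, -710
Third differences: -108, -132, -156, -180
Fourth differences: -24, -24, -24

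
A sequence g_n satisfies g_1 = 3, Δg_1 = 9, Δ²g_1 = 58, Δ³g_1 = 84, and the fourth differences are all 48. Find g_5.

771

Build the table forward from the leading diagonal:
D4: 48, 48, 48, 48, 48
D3: 84, 132, 180, 228, 276
D2: 58, 142, 274, 454, 682
D1: 9, 67, 209, 483, 937
g: 3, 12, 79, 288, 771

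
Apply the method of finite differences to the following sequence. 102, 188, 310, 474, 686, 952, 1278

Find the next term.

1670

First differences: 86, 122, 164, 212, 266, 326
Second differences: 36, 42, 48, 54, 60
Third differences: 6, 6, 6, 6
Third differences constant at 6.
60 + 6 = 66;  326 + 66 = 392;  1278 + 392 = 1670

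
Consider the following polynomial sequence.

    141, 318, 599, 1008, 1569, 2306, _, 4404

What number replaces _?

3243

Using the first 6 terms:
Δ: 177  281  409  561  737
Δ²: 104  128  152  176
Δ³: 24  24  24
Constant third difference = 24.
Extend forward: 176 + 24 = 200;  737 + 200 = 937;  2306 + 937 = 3243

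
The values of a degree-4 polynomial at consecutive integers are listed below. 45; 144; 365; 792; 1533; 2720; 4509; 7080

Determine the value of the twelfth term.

29624

Δ: 99, 221, 427, 741, 1187, 1789, 2571
Δ²: 122, 206, 314, 446, 602, 782
Δ³: 84, 108, 132, 156, 180
Δ⁴: 24, 24, 24, 24
The fourth differences are constant (24).
180 + 24 = 204;  782 + 204 = 986;  2571 + 986 = 3557;  7080 + 3557 = 10637
204 + 24 = 228;  986 + 228 = 1214;  3557 + 1214 = 4771;  10637 + 4771 = 15408
228 + 24 = 252;  1214 + 252 = 1466;  4771 + 1466 = 6237;  15408 + 6237 = 21645
252 + 24 = 276;  1466 + 276 = 1742;  6237 + 1742 = 7979;  21645 + 7979 = 29624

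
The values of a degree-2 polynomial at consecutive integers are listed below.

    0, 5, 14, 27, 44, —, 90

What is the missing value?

65

Using the first 5 terms:
First differences: 5  9  13  17
Second differences: 4  4  4
Constant second difference = 4.
Extend forward: 17 + 4 = 21;  44 + 21 = 65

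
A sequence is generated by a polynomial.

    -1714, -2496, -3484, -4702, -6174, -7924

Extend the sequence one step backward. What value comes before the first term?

First differences: -782  -988  -1218  -1472  -1750
Second differences: -206  -230  -254  -278
Third differences: -24  -24  -24
The third differences are constant at -24.
Work back: -206 + 24 = -182;  -782 + 182 = -600;  -1714 + 600 = -1114

-1114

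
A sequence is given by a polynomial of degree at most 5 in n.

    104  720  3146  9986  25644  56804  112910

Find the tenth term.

576824

First differences: 616  2426  6840  15658  31160  56106
Second differences: 1810  4414  8818  15502  24946
Third differences: 2604  4404  6684  9444
Fourth differences: 1800  2280  2760
Fifth differences: 480  480
The fifth differences are constant (480).
2760 + 480 = 3240;  9444 + 3240 = 12684;  24946 + 12684 = 37630;  56106 + 37630 = 93736;  112910 + 93736 = 206646
3240 + 480 = 3720;  12684 + 3720 = 16404;  37630 + 16404 = 54034;  93736 + 54034 = 147770;  206646 + 147770 = 354416
3720 + 480 = 4200;  16404 + 4200 = 20604;  54034 + 20604 = 74638;  147770 + 74638 = 222408;  354416 + 222408 = 576824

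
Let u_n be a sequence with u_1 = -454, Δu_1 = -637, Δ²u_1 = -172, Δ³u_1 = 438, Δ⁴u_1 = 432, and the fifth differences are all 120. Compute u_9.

Build the table forward from the leading diagonal:
D5: 120  120  120  120  120  120  120  120  120
D4: 432  552  672  792  912  1032  1152  1272  1392
D3: 438  870  1422  2094  2886  3798  4830  5982  7254
D2: -172  266  1136  2558  4652  7538  11336  16166  22148
D1: -637  -809  -543  593  3151  7803  15341  26677  42843
u: -454  -1091  -1900  -2443  -1850  1301  9104  24445  51122

51122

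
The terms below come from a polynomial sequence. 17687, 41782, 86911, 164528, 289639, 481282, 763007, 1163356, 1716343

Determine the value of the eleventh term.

3446527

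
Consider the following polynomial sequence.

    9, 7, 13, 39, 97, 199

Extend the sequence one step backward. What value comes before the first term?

7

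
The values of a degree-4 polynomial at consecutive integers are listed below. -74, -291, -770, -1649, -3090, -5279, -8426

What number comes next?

-12765

Δ: -217  -479  -879  -1441  -2189  -3147
Δ²: -262  -400  -562  -748  -958
Δ³: -138  -162  -186  -210
Δ⁴: -24  -24  -24
The fourth differences are constant (-24).
-210 − 24 = -234;  -958 − 234 = -1192;  -3147 − 1192 = -4339;  -8426 − 4339 = -12765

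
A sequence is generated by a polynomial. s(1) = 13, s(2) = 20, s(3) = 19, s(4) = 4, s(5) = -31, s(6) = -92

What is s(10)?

-716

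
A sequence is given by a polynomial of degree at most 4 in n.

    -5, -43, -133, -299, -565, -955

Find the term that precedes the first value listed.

D1: -38, -90, -166, -266, -390
D2: -52, -76, -100, -124
D3: -24, -24, -24
The third differences are constant at -24.
Work back: -52 + 24 = -28;  -38 + 28 = -10;  -5 + 10 = 5

5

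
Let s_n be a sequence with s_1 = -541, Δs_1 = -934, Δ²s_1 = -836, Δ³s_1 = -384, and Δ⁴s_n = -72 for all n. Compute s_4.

Build the table forward from the leading diagonal:
Fourth differences: -72, -72, -72, -72
Third differences: -384, -456, -528, -600
Second differences: -836, -1220, -1676, -2204
First differences: -934, -1770, -2990, -4666
s: -541, -1475, -3245, -6235

-6235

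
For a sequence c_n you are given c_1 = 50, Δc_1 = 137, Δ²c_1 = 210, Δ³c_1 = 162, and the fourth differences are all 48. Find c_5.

Build the table forward from the leading diagonal:
Δ⁴: 48  48  48  48  48
Δ³: 162  210  258  306  354
Δ²: 210  372  582  840  1146
Δ: 137  347  719  1301  2141
c: 50  187  534  1253  2554

2554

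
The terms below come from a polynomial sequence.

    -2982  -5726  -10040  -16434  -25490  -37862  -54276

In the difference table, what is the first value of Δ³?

-510

Δ: -2744, -4314, -6394, -9056, -12372, -16414
Δ²: -1570, -2080, -2662, -3316, -4042
Δ³: -510, -582, -654, -726
Δ⁴: -72, -72, -72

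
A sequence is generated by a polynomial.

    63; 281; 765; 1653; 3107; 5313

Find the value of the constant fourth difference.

First differences: 218, 484, 888, 1454, 2206
Second differences: 266, 404, 566, 752
Third differences: 138, 162, 186
Fourth differences: 24, 24

24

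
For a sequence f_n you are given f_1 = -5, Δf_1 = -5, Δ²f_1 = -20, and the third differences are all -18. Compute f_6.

-410

Build the table forward from the leading diagonal:
D3: -18  -18  -18  -18  -18  -18
D2: -20  -38  -56  -74  -92  -110
D1: -5  -25  -63  -119  -193  -285
f: -5  -10  -35  -98  -217  -410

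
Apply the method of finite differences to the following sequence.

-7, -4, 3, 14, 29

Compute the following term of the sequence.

48

D1: 3 , 7 , 11 , 15
D2: 4 , 4 , 4
Second differences constant at 4.
15 + 4 = 19;  29 + 19 = 48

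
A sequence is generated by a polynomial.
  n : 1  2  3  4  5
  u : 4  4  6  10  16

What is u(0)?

6

Δ: 0, 2, 4, 6
Δ²: 2, 2, 2
The second differences are constant at 2.
Work back: 0 − 2 = -2;  4 + 2 = 6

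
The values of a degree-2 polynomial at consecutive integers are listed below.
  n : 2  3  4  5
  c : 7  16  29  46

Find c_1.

9, 13, 17
4, 4
The second differences are constant at 4.
Work back: 9 − 4 = 5;  7 − 5 = 2

2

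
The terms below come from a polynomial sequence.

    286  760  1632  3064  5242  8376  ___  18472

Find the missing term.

Using the first 6 terms:
474, 872, 1432, 2178, 3134
398, 560, 746, 956
162, 186, 210
24, 24
Constant fourth difference = 24.
Extend forward: 210 + 24 = 234;  956 + 234 = 1190;  3134 + 1190 = 4324;  8376 + 4324 = 12700

12700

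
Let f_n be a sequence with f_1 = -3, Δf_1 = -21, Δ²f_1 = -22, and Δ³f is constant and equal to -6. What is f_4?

Build the table forward from the leading diagonal:
Third differences: -6  -6  -6  -6
Second differences: -22  -28  -34  -40
First differences: -21  -43  -71  -105
f: -3  -24  -67  -138

-138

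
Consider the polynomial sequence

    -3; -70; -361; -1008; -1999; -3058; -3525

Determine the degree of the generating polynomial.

5

D1: -67, -291, -647, -991, -1059, -467
D2: -224, -356, -344, -68, 592
D3: -132, 12, 276, 660
D4: 144, 264, 384
D5: 120, 120
The fifth differences are constant, so the polynomial has degree 5.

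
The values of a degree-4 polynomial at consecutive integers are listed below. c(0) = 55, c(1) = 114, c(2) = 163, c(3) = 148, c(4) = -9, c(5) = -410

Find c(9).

-7334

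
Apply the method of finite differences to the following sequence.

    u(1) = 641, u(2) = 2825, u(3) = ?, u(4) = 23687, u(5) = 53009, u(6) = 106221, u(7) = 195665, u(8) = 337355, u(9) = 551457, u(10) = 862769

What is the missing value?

9105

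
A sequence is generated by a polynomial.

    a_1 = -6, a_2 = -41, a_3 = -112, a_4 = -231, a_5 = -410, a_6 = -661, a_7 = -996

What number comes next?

Δ: -35, -71, -119, -179, -251, -335
Δ²: -36, -48, -60, -72, -84
Δ³: -12, -12, -12, -12
The third differences are constant (-12).
-84 − 12 = -96;  -335 − 96 = -431;  -996 − 431 = -1427

-1427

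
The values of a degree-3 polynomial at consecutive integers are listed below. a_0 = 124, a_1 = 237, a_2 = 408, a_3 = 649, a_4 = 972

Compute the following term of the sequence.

1389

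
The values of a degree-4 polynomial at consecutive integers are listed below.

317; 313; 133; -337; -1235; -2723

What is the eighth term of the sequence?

First differences: -4  -180  -470  -898  -1488
Second differences: -176  -290  -428  -590
Third differences: -114  -138  -162
Fourth differences: -24  -24
Fourth differences constant at -24.
-162 − 24 = -186;  -590 − 186 = -776;  -1488 − 776 = -2264;  -2723 − 2264 = -4987
-186 − 24 = -210;  -776 − 210 = -986;  -2264 − 986 = -3250;  -4987 − 3250 = -8237

-8237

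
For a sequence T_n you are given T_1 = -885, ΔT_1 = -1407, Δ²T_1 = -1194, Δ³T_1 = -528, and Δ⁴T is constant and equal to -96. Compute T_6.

Build the table forward from the leading diagonal:
D4: -96, -96, -96, -96, -96, -96
D3: -528, -624, -720, -816, -912, -1008
D2: -1194, -1722, -2346, -3066, -3882, -4794
D1: -1407, -2601, -4323, -6669, -9735, -13617
T: -885, -2292, -4893, -9216, -15885, -25620

-25620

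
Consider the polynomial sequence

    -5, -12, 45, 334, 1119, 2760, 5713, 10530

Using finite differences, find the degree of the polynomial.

Δ: -7, 57, 289, 785, 1641, 2953, 4817
Δ²: 64, 232, 496, 856, 1312, 1864
Δ³: 168, 264, 360, 456, 552
Δ⁴: 96, 96, 96, 96
The fourth differences are constant, so the polynomial has degree 4.

4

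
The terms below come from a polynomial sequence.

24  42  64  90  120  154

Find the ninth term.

280

18  22  26  30  34
4  4  4  4
The second differences are constant (4).
34 + 4 = 38;  154 + 38 = 192
38 + 4 = 42;  192 + 42 = 234
42 + 4 = 46;  234 + 46 = 280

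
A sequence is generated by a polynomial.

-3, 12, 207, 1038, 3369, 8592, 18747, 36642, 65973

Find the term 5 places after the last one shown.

590808

Δ: 15, 195, 831, 2331, 5223, 10155, 17895, 29331
Δ²: 180, 636, 1500, 2892, 4932, 7740, 11436
Δ³: 456, 864, 1392, 2040, 2808, 3696
Δ⁴: 408, 528, 648, 768, 888
Δ⁵: 120, 120, 120, 120
Fifth differences constant at 120.
888 + 120 = 1008;  3696 + 1008 = 4704;  11436 + 4704 = 16140;  29331 + 16140 = 45471;  65973 + 45471 = 111444
1008 + 120 = 1128;  4704 + 1128 = 5832;  16140 + 5832 = 21972;  45471 + 21972 = 67443;  111444 + 67443 = 178887
1128 + 120 = 1248;  5832 + 1248 = 7080;  21972 + 7080 = 29052;  67443 + 29052 = 96495;  178887 + 96495 = 275382
1248 + 120 = 1368;  7080 + 1368 = 8448;  29052 + 8448 = 37500;  96495 + 37500 = 133995;  275382 + 133995 = 409377
1368 + 120 = 1488;  8448 + 1488 = 9936;  37500 + 9936 = 47436;  133995 + 47436 = 181431;  409377 + 181431 = 590808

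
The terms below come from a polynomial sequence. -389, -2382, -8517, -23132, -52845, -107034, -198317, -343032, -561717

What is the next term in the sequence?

D1: -1993, -6135, -14615, -29713, -54189, -91283, -144715, -218685
D2: -4142, -8480, -15098, -24476, -37094, -53432, -73970
D3: -4338, -6618, -9378, -12618, -16338, -20538
D4: -2280, -2760, -3240, -3720, -4200
D5: -480, -480, -480, -480
The fifth differences are constant (-480).
-4200 − 480 = -4680;  -20538 − 4680 = -25218;  -73970 − 25218 = -99188;  -218685 − 99188 = -317873;  -561717 − 317873 = -879590

-879590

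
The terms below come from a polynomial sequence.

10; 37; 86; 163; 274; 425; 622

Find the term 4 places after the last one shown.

1990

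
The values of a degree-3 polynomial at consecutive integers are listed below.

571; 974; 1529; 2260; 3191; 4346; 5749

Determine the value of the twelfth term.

First differences: 403, 555, 731, 931, 1155, 1403
Second differences: 152, 176, 200, 224, 248
Third differences: 24, 24, 24, 24
Third differences constant at 24.
248 + 24 = 272;  1403 + 272 = 1675;  5749 + 1675 = 7424
272 + 24 = 296;  1675 + 296 = 1971;  7424 + 1971 = 9395
296 + 24 = 320;  1971 + 320 = 2291;  9395 + 2291 = 11686
320 + 24 = 344;  2291 + 344 = 2635;  11686 + 2635 = 14321
344 + 24 = 368;  2635 + 368 = 3003;  14321 + 3003 = 17324

17324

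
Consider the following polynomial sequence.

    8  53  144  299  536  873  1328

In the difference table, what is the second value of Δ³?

18

Δ: 45, 91, 155, 237, 337, 455
Δ²: 46, 64, 82, 100, 118
Δ³: 18, 18, 18, 18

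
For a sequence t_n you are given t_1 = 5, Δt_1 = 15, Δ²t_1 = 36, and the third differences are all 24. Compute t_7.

Build the table forward from the leading diagonal:
Third differences: 24  24  24  24  24  24  24
Second differences: 36  60  84  108  132  156  180
First differences: 15  51  111  195  303  435  591
t: 5  20  71  182  377  680  1115

1115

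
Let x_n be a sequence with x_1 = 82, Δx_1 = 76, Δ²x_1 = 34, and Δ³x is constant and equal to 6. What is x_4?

Build the table forward from the leading diagonal:
D3: 6, 6, 6, 6
D2: 34, 40, 46, 52
D1: 76, 110, 150, 196
x: 82, 158, 268, 418

418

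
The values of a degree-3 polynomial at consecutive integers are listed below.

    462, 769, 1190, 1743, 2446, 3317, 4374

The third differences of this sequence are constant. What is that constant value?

18

First differences: 307, 421, 553, 703, 871, 1057
Second differences: 114, 132, 150, 168, 186
Third differences: 18, 18, 18, 18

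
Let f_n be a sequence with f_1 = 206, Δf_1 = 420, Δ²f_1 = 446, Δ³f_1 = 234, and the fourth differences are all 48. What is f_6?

9346

Build the table forward from the leading diagonal:
Fourth differences: 48, 48, 48, 48, 48, 48
Third differences: 234, 282, 330, 378, 426, 474
Second differences: 446, 680, 962, 1292, 1670, 2096
First differences: 420, 866, 1546, 2508, 3800, 5470
f: 206, 626, 1492, 3038, 5546, 9346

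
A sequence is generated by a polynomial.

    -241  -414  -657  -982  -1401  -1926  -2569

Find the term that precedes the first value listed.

Δ: -173, -243, -325, -419, -525, -643
Δ²: -70, -82, -94, -106, -118
Δ³: -12, -12, -12, -12
The third differences are constant at -12.
Work back: -70 + 12 = -58;  -173 + 58 = -115;  -241 + 115 = -126

-126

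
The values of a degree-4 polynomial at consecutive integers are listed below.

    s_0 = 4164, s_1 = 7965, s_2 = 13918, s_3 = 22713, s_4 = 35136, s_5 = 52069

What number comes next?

D1: 3801 , 5953 , 8795 , 12423 , 16933
D2: 2152 , 2842 , 3628 , 4510
D3: 690 , 786 , 882
D4: 96 , 96
Fourth differences constant at 96.
882 + 96 = 978;  4510 + 978 = 5488;  16933 + 5488 = 22421;  52069 + 22421 = 74490

74490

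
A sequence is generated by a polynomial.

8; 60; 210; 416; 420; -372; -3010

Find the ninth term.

D1: 52, 150, 206, 4, -792, -2638
D2: 98, 56, -202, -796, -1846
D3: -42, -258, -594, -1050
D4: -216, -336, -456
D5: -120, -120
Fifth differences constant at -120.
-456 − 120 = -576;  -1050 − 576 = -1626;  -1846 − 1626 = -3472;  -2638 − 3472 = -6110;  -3010 − 6110 = -9120
-576 − 120 = -696;  -1626 − 696 = -2322;  -3472 − 2322 = -5794;  -6110 − 5794 = -11904;  -9120 − 11904 = -21024

-21024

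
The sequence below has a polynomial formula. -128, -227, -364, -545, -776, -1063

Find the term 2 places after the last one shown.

Δ: -99 , -137 , -181 , -231 , -287
Δ²: -38 , -44 , -50 , -56
Δ³: -6 , -6 , -6
Constant third difference = -6, so extend:
-56 − 6 = -62;  -287 − 62 = -349;  -1063 − 349 = -1412
-62 − 6 = -68;  -349 − 68 = -417;  -1412 − 417 = -1829

-1829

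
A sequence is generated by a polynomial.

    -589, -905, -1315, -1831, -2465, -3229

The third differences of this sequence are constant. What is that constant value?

-12

D1: -316, -410, -516, -634, -764
D2: -94, -106, -118, -130
D3: -12, -12, -12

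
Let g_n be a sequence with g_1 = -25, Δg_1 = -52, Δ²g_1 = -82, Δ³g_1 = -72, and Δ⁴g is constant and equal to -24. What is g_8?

-5471

Build the table forward from the leading diagonal:
Fourth differences: -24, -24, -24, -24, -24, -24, -24, -24
Third differences: -72, -96, -120, -144, -168, -192, -216, -240
Second differences: -82, -154, -250, -370, -514, -682, -874, -1090
First differences: -52, -134, -288, -538, -908, -1422, -2104, -2978
g: -25, -77, -211, -499, -1037, -1945, -3367, -5471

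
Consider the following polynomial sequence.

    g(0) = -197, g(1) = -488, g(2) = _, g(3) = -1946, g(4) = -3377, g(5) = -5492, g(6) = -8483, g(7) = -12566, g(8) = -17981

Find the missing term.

Using the last 6 terms:
Δ: -1431  -2115  -2991  -4083  -5415
Δ²: -684  -876  -1092  -1332
Δ³: -192  -216  -240
Δ⁴: -24  -24
Constant fourth difference = -24.
Extend backward: -192 + 24 = -168;  -684 + 168 = -516;  -1431 + 516 = -915;  -1946 + 915 = -1031

-1031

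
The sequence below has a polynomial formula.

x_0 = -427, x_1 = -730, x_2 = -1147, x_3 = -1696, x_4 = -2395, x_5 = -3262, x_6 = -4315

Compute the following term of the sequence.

First differences: -303  -417  -549  -699  -867  -1053
Second differences: -114  -132  -150  -168  -186
Third differences: -18  -18  -18  -18
Constant third difference = -18, so extend:
-186 − 18 = -204;  -1053 − 204 = -1257;  -4315 − 1257 = -5572

-5572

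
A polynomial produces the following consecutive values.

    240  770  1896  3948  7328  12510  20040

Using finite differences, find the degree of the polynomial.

4

D1: 530, 1126, 2052, 3380, 5182, 7530
D2: 596, 926, 1328, 1802, 2348
D3: 330, 402, 474, 546
D4: 72, 72, 72
The fourth differences are constant, so the polynomial has degree 4.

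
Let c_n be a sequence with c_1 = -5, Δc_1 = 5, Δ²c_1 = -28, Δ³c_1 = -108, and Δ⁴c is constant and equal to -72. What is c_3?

Build the table forward from the leading diagonal:
D4: -72  -72  -72
D3: -108  -180  -252
D2: -28  -136  -316
D1: 5  -23  -159
c: -5  0  -23

-23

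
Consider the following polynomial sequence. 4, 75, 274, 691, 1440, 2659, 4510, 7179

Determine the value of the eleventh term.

22314

Δ: 71, 199, 417, 749, 1219, 1851, 2669
Δ²: 128, 218, 332, 470, 632, 818
Δ³: 90, 114, 138, 162, 186
Δ⁴: 24, 24, 24, 24
The fourth differences are constant (24).
186 + 24 = 210;  818 + 210 = 1028;  2669 + 1028 = 3697;  7179 + 3697 = 10876
210 + 24 = 234;  1028 + 234 = 1262;  3697 + 1262 = 4959;  10876 + 4959 = 15835
234 + 24 = 258;  1262 + 258 = 1520;  4959 + 1520 = 6479;  15835 + 6479 = 22314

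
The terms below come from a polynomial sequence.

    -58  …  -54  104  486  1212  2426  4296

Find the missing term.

Using the last 6 terms:
Δ: 158, 382, 726, 1214, 1870
Δ²: 224, 344, 488, 656
Δ³: 120, 144, 168
Δ⁴: 24, 24
Constant fourth difference = 24.
Extend backward: 120 − 24 = 96;  224 − 96 = 128;  158 − 128 = 30;  -54 − 30 = -84

-84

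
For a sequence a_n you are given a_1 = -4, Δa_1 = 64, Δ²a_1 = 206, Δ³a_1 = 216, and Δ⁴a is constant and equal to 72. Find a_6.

Build the table forward from the leading diagonal:
Δ⁴: 72  72  72  72  72  72
Δ³: 216  288  360  432  504  576
Δ²: 206  422  710  1070  1502  2006
Δ: 64  270  692  1402  2472  3974
a: -4  60  330  1022  2424  4896

4896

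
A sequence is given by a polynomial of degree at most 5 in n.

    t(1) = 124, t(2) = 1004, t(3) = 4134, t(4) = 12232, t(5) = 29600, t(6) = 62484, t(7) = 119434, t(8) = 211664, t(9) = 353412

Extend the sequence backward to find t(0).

0

Δ: 880  3130  8098  17368  32884  56950  92230  141748
Δ²: 2250  4968  9270  15516  24066  35280  49518
Δ³: 2718  4302  6246  8550  11214  14238
Δ⁴: 1584  1944  2304  2664  3024
Δ⁵: 360  360  360  360
The fifth differences are constant at 360.
Work back: 1584 − 360 = 1224;  2718 − 1224 = 1494;  2250 − 1494 = 756;  880 − 756 = 124;  124 − 124 = 0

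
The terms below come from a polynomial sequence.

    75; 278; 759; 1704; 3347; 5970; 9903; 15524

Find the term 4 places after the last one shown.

203 , 481 , 945 , 1643 , 2623 , 3933 , 5621
278 , 464 , 698 , 980 , 1310 , 1688
186 , 234 , 282 , 330 , 378
48 , 48 , 48 , 48
Constant fourth difference = 48, so extend:
378 + 48 = 426;  1688 + 426 = 2114;  5621 + 2114 = 7735;  15524 + 7735 = 23259
426 + 48 = 474;  2114 + 474 = 2588;  7735 + 2588 = 10323;  23259 + 10323 = 33582
474 + 48 = 522;  2588 + 522 = 3110;  10323 + 3110 = 13433;  33582 + 13433 = 47015
522 + 48 = 570;  3110 + 570 = 3680;  13433 + 3680 = 17113;  47015 + 17113 = 64128

64128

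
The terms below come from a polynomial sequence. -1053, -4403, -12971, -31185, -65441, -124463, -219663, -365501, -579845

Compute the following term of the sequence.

-884331

D1: -3350  -8568  -18214  -34256  -59022  -95200  -145838  -214344
D2: -5218  -9646  -16042  -24766  -36178  -50638  -68506
D3: -4428  -6396  -8724  -11412  -14460  -17868
D4: -1968  -2328  -2688  -3048  -3408
D5: -360  -360  -360  -360
Constant fifth difference = -360, so extend:
-3408 − 360 = -3768;  -17868 − 3768 = -21636;  -68506 − 21636 = -90142;  -214344 − 90142 = -304486;  -579845 − 304486 = -884331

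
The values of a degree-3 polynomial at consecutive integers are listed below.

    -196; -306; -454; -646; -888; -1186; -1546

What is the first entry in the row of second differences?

-38

D1: -110, -148, -192, -242, -298, -360
D2: -38, -44, -50, -56, -62
D3: -6, -6, -6, -6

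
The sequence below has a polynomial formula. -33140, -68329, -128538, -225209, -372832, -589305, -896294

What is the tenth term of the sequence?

First differences: -35189, -60209, -96671, -147623, -216473, -306989
Second differences: -25020, -36462, -50952, -68850, -90516
Third differences: -11442, -14490, -17898, -21666
Fourth differences: -3048, -3408, -3768
Fifth differences: -360, -360
The fifth differences are constant (-360).
-3768 − 360 = -4128;  -21666 − 4128 = -25794;  -90516 − 25794 = -116310;  -306989 − 116310 = -423299;  -896294 − 423299 = -1319593
-4128 − 360 = -4488;  -25794 − 4488 = -30282;  -116310 − 30282 = -146592;  -423299 − 146592 = -569891;  -1319593 − 569891 = -1889484
-4488 − 360 = -4848;  -30282 − 4848 = -35130;  -146592 − 35130 = -181722;  -569891 − 181722 = -751613;  -1889484 − 751613 = -2641097

-2641097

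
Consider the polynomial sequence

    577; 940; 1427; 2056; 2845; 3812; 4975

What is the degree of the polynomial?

3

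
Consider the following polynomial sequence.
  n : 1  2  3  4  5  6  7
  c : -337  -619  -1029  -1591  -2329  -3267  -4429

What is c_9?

D1: -282, -410, -562, -738, -938, -1162
D2: -128, -152, -176, -200, -224
D3: -24, -24, -24, -24
Constant third difference = -24, so extend:
-224 − 24 = -248;  -1162 − 248 = -1410;  -4429 − 1410 = -5839
-248 − 24 = -272;  -1410 − 272 = -1682;  -5839 − 1682 = -7521

-7521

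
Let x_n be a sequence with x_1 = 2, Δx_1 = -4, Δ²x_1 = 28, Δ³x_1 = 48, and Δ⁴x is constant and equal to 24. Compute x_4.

122

Build the table forward from the leading diagonal:
D4: 24  24  24  24
D3: 48  72  96  120
D2: 28  76  148  244
D1: -4  24  100  248
x: 2  -2  22  122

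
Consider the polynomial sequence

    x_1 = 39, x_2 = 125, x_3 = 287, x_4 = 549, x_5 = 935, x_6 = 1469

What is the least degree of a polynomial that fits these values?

86, 162, 262, 386, 534
76, 100, 124, 148
24, 24, 24
The third differences are constant, so the polynomial has degree 3.

3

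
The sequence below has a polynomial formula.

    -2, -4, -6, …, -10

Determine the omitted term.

-8

Using the first 3 terms:
-2, -2
Constant first difference = -2.
Extend forward: -6 − 2 = -8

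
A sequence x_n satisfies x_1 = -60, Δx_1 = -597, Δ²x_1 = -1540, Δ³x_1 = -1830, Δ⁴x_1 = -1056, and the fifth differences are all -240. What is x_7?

Build the table forward from the leading diagonal:
Fifth differences: -240, -240, -240, -240, -240, -240, -240
Fourth differences: -1056, -1296, -1536, -1776, -2016, -2256, -2496
Third differences: -1830, -2886, -4182, -5718, -7494, -9510, -11766
Second differences: -1540, -3370, -6256, -10438, -16156, -23650, -33160
First differences: -597, -2137, -5507, -11763, -22201, -38357, -62007
x: -60, -657, -2794, -8301, -20064, -42265, -80622

-80622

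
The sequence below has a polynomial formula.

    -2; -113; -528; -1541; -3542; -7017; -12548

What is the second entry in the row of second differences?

-598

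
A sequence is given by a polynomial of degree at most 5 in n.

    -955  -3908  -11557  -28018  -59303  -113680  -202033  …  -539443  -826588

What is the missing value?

-338222

Using the first 7 terms:
D1: -2953, -7649, -16461, -31285, -54377, -88353
D2: -4696, -8812, -14824, -23092, -33976
D3: -4116, -6012, -8268, -10884
D4: -1896, -2256, -2616
D5: -360, -360
Constant fifth difference = -360.
Extend forward: -2616 − 360 = -2976;  -10884 − 2976 = -13860;  -33976 − 13860 = -47836;  -88353 − 47836 = -136189;  -202033 − 136189 = -338222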